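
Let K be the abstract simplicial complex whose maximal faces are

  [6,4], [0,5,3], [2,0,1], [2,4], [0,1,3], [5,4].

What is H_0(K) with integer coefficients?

We work with the vertex ordering 0 < 1 < 2 < 3 < 4 < 5 < 6. The simplices of K, each written with vertices in increasing order, are:

  0-simplices (7): [0], [1], [2], [3], [4], [5], [6]
  1-simplices (10): [0,1], [0,2], [0,3], [0,5], [1,2], [1,3], [2,4], [3,5], [4,5], [4,6]
  2-simplices (3): [0,1,2], [0,1,3], [0,3,5]

giving chain groups C_0 ≅ Z^7, C_1 ≅ Z^10, C_2 ≅ Z^3.

Boundary ∂_1: C_1 → C_0 is given by ∂[p,q] = [q] − [p]. For instance
  ∂[1,3] = [3] − [1].
As a 7×10 matrix over Z this has rank 6, with invariant factors (1,1,1,1,1,1).

The boundary map ∂_2: C_2 → C_1 acts by ∂[p,q,r] = [q,r] − [p,r] + [p,q]. For instance
  ∂[0,3,5] = [3,5] − [0,5] + [0,3],
  ∂[0,1,2] = [1,2] − [0,2] + [0,1].
The resulting 10×3 matrix has rank 3, and its Smith normal form has invariant factors (1,1,1).

Reading off H_k = ker ∂_k / im ∂_{k+1}:

  H_0: rank C_0 − rank ∂_1 = 7 − 6 = 1, and the invariant factors of ∂_1 are all 1, so H_0 = Z.

H_0 ≅ Z.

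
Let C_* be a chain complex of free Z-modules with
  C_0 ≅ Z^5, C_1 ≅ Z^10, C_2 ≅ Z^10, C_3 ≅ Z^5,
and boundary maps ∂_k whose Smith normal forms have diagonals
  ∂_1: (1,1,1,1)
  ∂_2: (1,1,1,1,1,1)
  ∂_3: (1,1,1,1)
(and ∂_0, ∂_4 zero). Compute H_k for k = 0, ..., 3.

H_0 ≅ Z,  H_1 = 0,  H_2 = 0,  H_3 ≅ Z.

H_0: b_0 = 5 − 0 − 4 = 1; torsion from ∂_1 factors > 1: none. So H_0 ≅ Z.
H_1: b_1 = 10 − 4 − 6 = 0; torsion from ∂_2 factors > 1: none. So H_1 ≅ 0.
H_2: b_2 = 10 − 6 − 4 = 0; torsion from ∂_3 factors > 1: none. So H_2 ≅ 0.
H_3: b_3 = 5 − 4 − 0 = 1; torsion from ∂_4 factors > 1: none. So H_3 ≅ Z.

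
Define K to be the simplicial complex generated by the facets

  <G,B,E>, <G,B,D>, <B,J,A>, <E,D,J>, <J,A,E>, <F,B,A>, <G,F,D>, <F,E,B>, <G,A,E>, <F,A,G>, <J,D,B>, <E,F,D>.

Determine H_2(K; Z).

Take the total order A < B < D < E < F < G < J on the vertex set. Then K (dimension 2) consists of the simplices:

  0-simplices (7): A, B, D, E, F, G, J
  1-simplices (18): AB, AE, AF, AG, AJ, BD, BE, BF, BG, BJ, DE, DF, DG, DJ, EF, EG, EJ, FG
  2-simplices (12): ABF, ABJ, AEG, AEJ, AFG, BDG, BDJ, BEF, BEG, DEF, DEJ, DFG

Hence C_0 ≅ Z^7, C_1 ≅ Z^18, C_2 ≅ Z^12.

The boundary map ∂_1: C_1 → C_0 sends each edge [p,q] (with p < q) to q − p.
As a 7×18 matrix over Z this has rank 6, with invariant factors (1,1,1,1,1,1).

Boundary ∂_2: C_2 → C_1 sends each 2-simplex [p,q,r] to [q,r] − [p,r] + [p,q]. For instance
  ∂DFG = FG − DG + DF,
  ∂BDG = DG − BG + BD.
As a 18×12 matrix over Z this has rank 12, with invariant factors (1,1,1,1,1,1,1,1,1,1,1,2).

Computing H_k = (kernel of ∂_k) / (image of ∂_{k+1}):

  H_2: rank ker ∂_2 − rank ∂_3 = (12 − 12) − 0 = 0, and there is no ∂_3, so H_2 = 0.

(K is a triangulation of the real projective plane RP^2.)

H_2 = 0.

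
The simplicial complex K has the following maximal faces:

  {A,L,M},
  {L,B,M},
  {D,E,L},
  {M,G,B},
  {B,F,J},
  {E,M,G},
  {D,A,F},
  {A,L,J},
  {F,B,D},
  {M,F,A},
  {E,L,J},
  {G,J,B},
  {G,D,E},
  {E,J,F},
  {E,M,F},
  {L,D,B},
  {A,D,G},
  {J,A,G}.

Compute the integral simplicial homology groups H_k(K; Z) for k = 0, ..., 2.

H_0 ≅ Z,  H_1 ≅ Z^2,  H_2 ≅ Z.

Order the vertices as A < B < D < E < F < G < J < L < M. Listing each simplex with vertices in this order, K has dimension 2 with simplices:

  0-simplices (9): A, B, D, E, F, G, J, L, M
  1-simplices (27): AD, AF, AG, AJ, AL, AM, BD, BF, BG, BJ, BL, BM, DE, DF, DG, DL, EF, EG, EJ, EL, EM, FJ, FM, GJ, GM, JL, LM
  2-simplices (18): ADF, ADG, AFM, AGJ, AJL, ALM, BDF, BDL, BFJ, BGJ, BGM, BLM, DEG, DEL, EFJ, EFM, EGM, EJL

Hence C_0 ≅ Z^9, C_1 ≅ Z^27, C_2 ≅ Z^18.

Boundary ∂_1: C_1 → C_0 maps an edge to its endpoints' difference, ∂[p,q] = q − p. For instance
  ∂FJ = J − F.
As a 9×27 matrix over Z this has rank 8, with invariant factors (1,1,1,1,1,1,1,1).

∂_2: C_2 → C_1 maps a triangle to the signed sum of its edges. For instance
  ∂BGM = GM − BM + BG,
  ∂EGM = GM − EM + EG.
The 27×18 boundary matrix has rank 17 and Smith normal form diag(1,1,1,1,1,1,1,1,1,1,1,1,1,1,1,1,1).

Computing H_k = (kernel of ∂_k) / (image of ∂_{k+1}):

  H_0: rank C_0 − rank ∂_1 = 9 − 8 = 1, and the invariant factors of ∂_1 are all 1, so H_0 ≅ Z.
  H_1: rank ker ∂_1 − rank ∂_2 = (27 − 8) − 17 = 2, and the invariant factors of ∂_2 are all 1, so H_1 ≅ Z^2.
  H_2: rank ker ∂_2 − rank ∂_3 = (18 − 17) − 0 = 1, and there is no ∂_3, so H_2 ≅ Z.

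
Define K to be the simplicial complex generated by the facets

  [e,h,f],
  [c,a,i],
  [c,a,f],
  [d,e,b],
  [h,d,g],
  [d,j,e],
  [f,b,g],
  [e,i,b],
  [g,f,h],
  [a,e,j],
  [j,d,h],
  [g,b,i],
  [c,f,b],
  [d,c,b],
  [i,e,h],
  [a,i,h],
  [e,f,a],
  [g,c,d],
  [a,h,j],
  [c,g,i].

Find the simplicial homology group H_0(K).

Fix the vertex order a < b < c < d < e < f < g < h < i < j and write every simplex with vertices in increasing order. Then dim K = 2 and the simplices of K are:

  0-simplices (10): a, b, c, d, e, f, g, h, i, j
  1-simplices (30): ac, ae, af, ah, ai, aj, bc, bd, be, bf, bg, bi, cd, cf, cg, ci, de, dg, dh, dj, ef, eh, ei, ej, fg, fh, gh, gi, hi, hj
  2-simplices (20): acf, aci, aef, aej, ahi, ahj, bcd, bcf, bde, bei, bfg, bgi, cdg, cgi, dej, dgh, dhj, efh, ehi, fgh

giving chain groups C_0 ≅ Z^10, C_1 ≅ Z^30, C_2 ≅ Z^20.

∂_1: C_1 → C_0 is given by ∂[p,q] = [q] − [p].
The resulting 10×30 matrix has rank 9, and its Smith normal form has invariant factors (1,1,1,1,1,1,1,1,1).

The boundary map ∂_2: C_2 → C_1 maps a triangle to the signed sum of its edges. For instance
  ∂dgh = gh − dh + dg,
  ∂ehi = hi − ei + eh.
The 30×20 boundary matrix has rank 20 and Smith normal form diag(1,1,1,1,1,1,1,1,1,1,1,1,1,1,1,1,1,1,1,2).

Reading off H_k = ker ∂_k / im ∂_{k+1}:

  H_0: rank C_0 − rank ∂_1 = 10 − 9 = 1, and the invariant factors of ∂_1 are all 1, so H_0 = Z.

(K is a triangulation of the Klein bottle.)

H_0 = Z.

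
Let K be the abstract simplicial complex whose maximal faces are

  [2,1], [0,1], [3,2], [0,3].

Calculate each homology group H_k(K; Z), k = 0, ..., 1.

Order the vertices as 0 < 1 < 2 < 3. Listing each simplex with vertices in this order, K has dimension 1 with simplices:

  0-simplices (4): [0], [1], [2], [3]
  1-simplices (4): [0,1], [0,3], [1,2], [2,3]

giving chain groups C_0 ≅ Z^4, C_1 ≅ Z^4.

The boundary map ∂_1: C_1 → C_0 sends each edge [p,q] (with p < q) to q − p.
The 4×4 boundary matrix has rank 3 and Smith normal form diag(1,1,1).

Computing H_k = (kernel of ∂_k) / (image of ∂_{k+1}):

  H_0: rank C_0 − rank ∂_1 = 4 − 3 = 1, and the invariant factors of ∂_1 are all 1, so H_0 = Z.
  H_1: rank ker ∂_1 − rank ∂_2 = (4 − 3) − 0 = 1, and there is no ∂_2, so H_1 = Z.

H_0 = Z,  H_1 = Z.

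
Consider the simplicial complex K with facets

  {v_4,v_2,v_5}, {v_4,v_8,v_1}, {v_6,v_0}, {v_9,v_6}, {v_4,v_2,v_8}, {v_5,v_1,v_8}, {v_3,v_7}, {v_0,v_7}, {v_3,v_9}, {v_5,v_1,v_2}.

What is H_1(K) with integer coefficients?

H_1 ≅ Z^2.

Order the vertices as v_0 < v_1 < v_2 < v_3 < v_4 < v_5 < v_6 < v_7 < v_8 < v_9. Listing each simplex with vertices in this order, K has dimension 2 with simplices:

  0-simplices (10): [v_0], [v_1], [v_2], [v_3], [v_4], [v_5], [v_6], [v_7], [v_8], [v_9]
  1-simplices (15): (15 of them)
  2-simplices (5): [v_1,v_2,v_5], [v_1,v_4,v_8], [v_1,v_5,v_8], [v_2,v_4,v_5], [v_2,v_4,v_8]

Hence C_0 ≅ Z^10, C_1 ≅ Z^15, C_2 ≅ Z^5.

∂_1: C_1 → C_0 is given by ∂[p,q] = [q] − [p]. For instance
  ∂[v_3,v_7] = [v_7] − [v_3].
As a 10×15 matrix over Z this has rank 8, with invariant factors (1,1,1,1,1,1,1,1).

The boundary map ∂_2: C_2 → C_1 maps a triangle to the signed sum of its edges. For instance
  ∂[v_2,v_4,v_8] = [v_4,v_8] − [v_2,v_8] + [v_2,v_4],
  ∂[v_1,v_5,v_8] = [v_5,v_8] − [v_1,v_8] + [v_1,v_5].
As a 15×5 matrix over Z this has rank 5, with invariant factors (1,1,1,1,1).

Now H_k = ker ∂_k / im ∂_{k+1}, so:

  H_1: rank ker ∂_1 − rank ∂_2 = (15 − 8) − 5 = 2, and the invariant factors of ∂_2 are all 1, so H_1 ≅ Z^2.

(K is a triangulation of the disjoint union of the Möbius band and the circle S^1.)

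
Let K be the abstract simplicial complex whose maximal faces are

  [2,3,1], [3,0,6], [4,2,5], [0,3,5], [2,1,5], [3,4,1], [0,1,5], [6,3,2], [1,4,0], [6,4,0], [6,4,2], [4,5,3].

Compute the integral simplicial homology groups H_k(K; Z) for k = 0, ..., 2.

H_0 = Z,  H_1 = Z/2Z,  H_2 = 0.

Fix the vertex order 0 < 1 < 2 < 3 < 4 < 5 < 6 and write every simplex with vertices in increasing order. Then dim K = 2 and the simplices of K are:

  0-simplices (7): [0], [1], [2], [3], [4], [5], [6]
  1-simplices (18): [0,1], [0,3], [0,4], [0,5], [0,6], [1,2], [1,3], [1,4], [1,5], [2,3], [2,4], [2,5], [2,6], [3,4], [3,5], [3,6], [4,5], [4,6]
  2-simplices (12): [0,1,4], [0,1,5], [0,3,5], [0,3,6], [0,4,6], [1,2,3], [1,2,5], [1,3,4], [2,3,6], [2,4,5], [2,4,6], [3,4,5]

Hence C_0 ≅ Z^7, C_1 ≅ Z^18, C_2 ≅ Z^12.

Boundary ∂_1: C_1 → C_0 sends each edge [p,q] (with p < q) to q − p. For instance
  ∂[0,6] = [6] − [0].
The 7×18 boundary matrix has rank 6 and Smith normal form diag(1,1,1,1,1,1).

Boundary ∂_2: C_2 → C_1 acts by ∂[p,q,r] = [q,r] − [p,r] + [p,q]. For instance
  ∂[0,3,6] = [3,6] − [0,6] + [0,3],
  ∂[1,2,3] = [2,3] − [1,3] + [1,2].
This gives a 18×12 integer matrix of rank 12; reducing to Smith normal form yields diagonal entries (1,1,1,1,1,1,1,1,1,1,1,2).

Reading off H_k = ker ∂_k / im ∂_{k+1}:

  H_0: rank C_0 − rank ∂_1 = 7 − 6 = 1, and the invariant factors of ∂_1 are all 1, so H_0 ≅ Z.
  H_1: rank ker ∂_1 − rank ∂_2 = (18 − 6) − 12 = 0, and ∂_2 has invariant factor 2 > 1, so H_1 ≅ Z/2Z.
  H_2: rank ker ∂_2 − rank ∂_3 = (12 − 12) − 0 = 0, and there is no ∂_3, so H_2 ≅ 0.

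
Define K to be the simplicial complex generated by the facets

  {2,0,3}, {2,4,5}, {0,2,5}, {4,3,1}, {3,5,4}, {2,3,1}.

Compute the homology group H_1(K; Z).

Take the total order 0 < 1 < 2 < 3 < 4 < 5 on the vertex set. Then K (dimension 2) consists of the simplices:

  0-simplices (6): [0], [1], [2], [3], [4], [5]
  1-simplices (12): [0,2], [0,3], [0,5], [1,2], [1,3], [1,4], [2,3], [2,4], [2,5], [3,4], [3,5], [4,5]
  2-simplices (6): [0,2,3], [0,2,5], [1,2,3], [1,3,4], [2,4,5], [3,4,5]

Hence C_0 ≅ Z^6, C_1 ≅ Z^12, C_2 ≅ Z^6.

Boundary ∂_1: C_1 → C_0 sends each edge [p,q] (with p < q) to q − p. For instance
  ∂[1,4] = [4] − [1].
As a 6×12 matrix over Z this has rank 5, with invariant factors (1,1,1,1,1).

∂_2: C_2 → C_1 acts by ∂[p,q,r] = [q,r] − [p,r] + [p,q]. For instance
  ∂[0,2,5] = [2,5] − [0,5] + [0,2],
  ∂[1,3,4] = [3,4] − [1,4] + [1,3].
The resulting 12×6 matrix has rank 6, and its Smith normal form has invariant factors (1,1,1,1,1,1).

From H_k ≅ ker(∂_k) / im(∂_{k+1}) we obtain:

  H_1: rank ker ∂_1 − rank ∂_2 = (12 − 5) − 6 = 1, and the invariant factors of ∂_2 are all 1, so H_1 = Z.

H_1 ≅ Z.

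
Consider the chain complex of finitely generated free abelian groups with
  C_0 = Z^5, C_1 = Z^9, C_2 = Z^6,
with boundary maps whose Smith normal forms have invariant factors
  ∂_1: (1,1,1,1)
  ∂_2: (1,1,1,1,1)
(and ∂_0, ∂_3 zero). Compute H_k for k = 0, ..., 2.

H_0 = Z,  H_1 = 0,  H_2 = Z.

H_0: b_0 = 5 − 0 − 4 = 1; torsion from ∂_1 factors > 1: none. So H_0 = Z.
H_1: b_1 = 9 − 4 − 5 = 0; torsion from ∂_2 factors > 1: none. So H_1 = 0.
H_2: b_2 = 6 − 5 − 0 = 1; torsion from ∂_3 factors > 1: none. So H_2 = Z.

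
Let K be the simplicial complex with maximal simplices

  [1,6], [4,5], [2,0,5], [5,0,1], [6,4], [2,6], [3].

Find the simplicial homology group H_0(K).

Fix the vertex order 0 < 1 < 2 < 3 < 4 < 5 < 6 and write every simplex with vertices in increasing order. Then dim K = 2 and the simplices of K are:

  0-simplices (7): [0], [1], [2], [3], [4], [5], [6]
  1-simplices (9): [0,1], [0,2], [0,5], [1,5], [1,6], [2,5], [2,6], [4,5], [4,6]
  2-simplices (2): [0,1,5], [0,2,5]

so the chain groups are C_0 ≅ Z^7, C_1 ≅ Z^9, C_2 ≅ Z^2.

∂_1: C_1 → C_0 maps an edge to its endpoints' difference, ∂[p,q] = q − p. For instance
  ∂[1,5] = [5] − [1].
The resulting 7×9 matrix has rank 5, and its Smith normal form has invariant factors (1,1,1,1,1).

∂_2: C_2 → C_1 acts by ∂[p,q,r] = [q,r] − [p,r] + [p,q]. For instance
  ∂[0,2,5] = [2,5] − [0,5] + [0,2],
  ∂[0,1,5] = [1,5] − [0,5] + [0,1].
As a 9×2 matrix over Z this has rank 2, with invariant factors (1,1).

Reading off H_k = ker ∂_k / im ∂_{k+1}:

  H_0: rank C_0 − rank ∂_1 = 7 − 5 = 2, and the invariant factors of ∂_1 are all 1, so H_0 ≅ Z^2.

H_0 = Z^2.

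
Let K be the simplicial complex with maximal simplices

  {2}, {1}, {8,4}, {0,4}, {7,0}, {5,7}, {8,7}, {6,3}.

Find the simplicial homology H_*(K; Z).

We work with the vertex ordering 0 < 1 < 2 < 3 < 4 < 5 < 6 < 7 < 8. The simplices of K, each written with vertices in increasing order, are:

  0-simplices (9): [0], [1], [2], [3], [4], [5], [6], [7], [8]
  1-simplices (6): [0,4], [0,7], [3,6], [4,8], [5,7], [7,8]

so the chain groups are C_0 ≅ Z^9, C_1 ≅ Z^6.

∂_1: C_1 → C_0 is given by ∂[p,q] = [q] − [p].
The 9×6 boundary matrix has rank 5 and Smith normal form diag(1,1,1,1,1).

Now H_k = ker ∂_k / im ∂_{k+1}, so:

  H_0: rank C_0 − rank ∂_1 = 9 − 5 = 4, and the invariant factors of ∂_1 are all 1, so H_0 ≅ Z^4.
  H_1: rank ker ∂_1 − rank ∂_2 = (6 − 5) − 0 = 1, and there is no ∂_2, so H_1 ≅ Z.

H_0 = Z^4,  H_1 = Z.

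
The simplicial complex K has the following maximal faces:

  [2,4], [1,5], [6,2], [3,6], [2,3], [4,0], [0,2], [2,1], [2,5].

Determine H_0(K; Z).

Order the vertices as 0 < 1 < 2 < 3 < 4 < 5 < 6. Listing each simplex with vertices in this order, K has dimension 1 with simplices:

  0-simplices (7): [0], [1], [2], [3], [4], [5], [6]
  1-simplices (9): [0,2], [0,4], [1,2], [1,5], [2,3], [2,4], [2,5], [2,6], [3,6]

so the chain groups are C_0 ≅ Z^7, C_1 ≅ Z^9.

Boundary ∂_1: C_1 → C_0 is given by ∂[p,q] = [q] − [p]. For instance
  ∂[0,2] = [2] − [0].
The resulting 7×9 matrix has rank 6, and its Smith normal form has invariant factors (1,1,1,1,1,1).

From H_k ≅ ker(∂_k) / im(∂_{k+1}) we obtain:

  H_0: rank C_0 − rank ∂_1 = 7 − 6 = 1, and the invariant factors of ∂_1 are all 1, so H_0 = Z.

(K is a triangulation of a wedge of 3 circles.)

H_0 = Z.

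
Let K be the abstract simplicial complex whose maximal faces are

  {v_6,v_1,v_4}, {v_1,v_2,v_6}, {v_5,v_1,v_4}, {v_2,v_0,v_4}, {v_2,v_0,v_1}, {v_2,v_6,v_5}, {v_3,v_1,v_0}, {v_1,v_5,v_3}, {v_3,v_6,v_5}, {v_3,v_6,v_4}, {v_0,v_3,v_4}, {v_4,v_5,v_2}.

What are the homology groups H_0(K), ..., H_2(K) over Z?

H_0 = Z,  H_1 = Z/2,  H_2 = 0.

Take the total order v_0 < v_1 < v_2 < v_3 < v_4 < v_5 < v_6 on the vertex set. Then K (dimension 2) consists of the simplices:

  0-simplices (7): [v_0], [v_1], [v_2], [v_3], [v_4], [v_5], [v_6]
  1-simplices (18): (18 of them)
  2-simplices (12): (12 of them)

giving chain groups C_0 ≅ Z^7, C_1 ≅ Z^18, C_2 ≅ Z^12.

The boundary map ∂_1: C_1 → C_0 sends each edge [p,q] (with p < q) to q − p. For instance
  ∂[v_0,v_2] = [v_2] − [v_0].
As a 7×18 matrix over Z this has rank 6, with invariant factors (1,1,1,1,1,1).

∂_2: C_2 → C_1 acts by ∂[p,q,r] = [q,r] − [p,r] + [p,q]. For instance
  ∂[v_2,v_5,v_6] = [v_5,v_6] − [v_2,v_6] + [v_2,v_5],
  ∂[v_1,v_2,v_6] = [v_2,v_6] − [v_1,v_6] + [v_1,v_2].
As a 18×12 matrix over Z this has rank 12, with invariant factors (1,1,1,1,1,1,1,1,1,1,1,2).

Reading off H_k = ker ∂_k / im ∂_{k+1}:

  H_0: rank C_0 − rank ∂_1 = 7 − 6 = 1, and the invariant factors of ∂_1 are all 1, so H_0 = Z.
  H_1: rank ker ∂_1 − rank ∂_2 = (18 − 6) − 12 = 0, and ∂_2 has invariant factor 2 > 1, so H_1 = Z/2.
  H_2: rank ker ∂_2 − rank ∂_3 = (12 − 12) − 0 = 0, and there is no ∂_3, so H_2 = 0.

As a check, the Euler characteristic is 7 − 18 + 12 = 1, which agrees with 1 − 0 + 0 = 1.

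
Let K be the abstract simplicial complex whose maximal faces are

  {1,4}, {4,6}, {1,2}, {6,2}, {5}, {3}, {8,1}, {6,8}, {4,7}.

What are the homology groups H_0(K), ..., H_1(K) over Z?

H_0 ≅ Z^3,  H_1 ≅ Z^2.

Take the total order 1 < 2 < 3 < 4 < 5 < 6 < 7 < 8 on the vertex set. Then K (dimension 1) consists of the simplices:

  0-simplices (8): [1], [2], [3], [4], [5], [6], [7], [8]
  1-simplices (7): [1,2], [1,4], [1,8], [2,6], [4,6], [4,7], [6,8]

giving chain groups C_0 ≅ Z^8, C_1 ≅ Z^7.

Boundary ∂_1: C_1 → C_0 maps an edge to its endpoints' difference, ∂[p,q] = q − p. For instance
  ∂[1,8] = [8] − [1].
As a 8×7 matrix over Z this has rank 5, with invariant factors (1,1,1,1,1).

From H_k ≅ ker(∂_k) / im(∂_{k+1}) we obtain:

  H_0: rank C_0 − rank ∂_1 = 8 − 5 = 3, and the invariant factors of ∂_1 are all 1, so H_0 = Z^3.
  H_1: rank ker ∂_1 − rank ∂_2 = (7 − 5) − 0 = 2, and there is no ∂_2, so H_1 = Z^2.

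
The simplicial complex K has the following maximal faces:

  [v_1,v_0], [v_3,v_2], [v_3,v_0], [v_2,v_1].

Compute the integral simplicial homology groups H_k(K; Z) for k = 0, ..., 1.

H_0 ≅ Z,  H_1 ≅ Z.

Fix the vertex order v_0 < v_1 < v_2 < v_3 and write every simplex with vertices in increasing order. Then dim K = 1 and the simplices of K are:

  0-simplices (4): [v_0], [v_1], [v_2], [v_3]
  1-simplices (4): [v_0,v_1], [v_0,v_3], [v_1,v_2], [v_2,v_3]

Hence C_0 ≅ Z^4, C_1 ≅ Z^4.

The boundary map ∂_1: C_1 → C_0 is given by ∂[p,q] = [q] − [p].
The 4×4 boundary matrix has rank 3 and Smith normal form diag(1,1,1).

Computing H_k = (kernel of ∂_k) / (image of ∂_{k+1}):

  H_0: rank C_0 − rank ∂_1 = 4 − 3 = 1, and the invariant factors of ∂_1 are all 1, so H_0 = Z.
  H_1: rank ker ∂_1 − rank ∂_2 = (4 − 3) − 0 = 1, and there is no ∂_2, so H_1 = Z.

As a check, the Euler characteristic is 4 − 4 = 0, which agrees with 1 − 1 = 0.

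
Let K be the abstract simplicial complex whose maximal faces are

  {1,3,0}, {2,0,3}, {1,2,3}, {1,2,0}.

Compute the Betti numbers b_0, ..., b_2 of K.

b_0 = 1, b_1 = 0, b_2 = 1.

Take the total order 0 < 1 < 2 < 3 on the vertex set. Then K (dimension 2) consists of the simplices:

  0-simplices (4): [0], [1], [2], [3]
  1-simplices (6): [0,1], [0,2], [0,3], [1,2], [1,3], [2,3]
  2-simplices (4): [0,1,2], [0,1,3], [0,2,3], [1,2,3]

so the chain groups are C_0 ≅ Z^4, C_1 ≅ Z^6, C_2 ≅ Z^4.

The boundary map ∂_1: C_1 → C_0 is given by ∂[p,q] = [q] − [p].
The resulting 4×6 matrix has rank 3, and its Smith normal form has invariant factors (1,1,1).

The boundary map ∂_2: C_2 → C_1 maps a triangle to the signed sum of its edges. For instance
  ∂[0,1,2] = [1,2] − [0,2] + [0,1],
  ∂[1,2,3] = [2,3] − [1,3] + [1,2].
The 6×4 boundary matrix has rank 3 and Smith normal form diag(1,1,1).

Reading off H_k = ker ∂_k / im ∂_{k+1}:

  H_0: rank C_0 − rank ∂_1 = 4 − 3 = 1, and the invariant factors of ∂_1 are all 1, so H_0 = Z.
  H_1: rank ker ∂_1 − rank ∂_2 = (6 − 3) − 3 = 0, and the invariant factors of ∂_2 are all 1, so H_1 = 0.
  H_2: rank ker ∂_2 − rank ∂_3 = (4 − 3) − 0 = 1, and there is no ∂_3, so H_2 = Z.

(K is a triangulation of the 2-sphere S^2.)

Hence the Betti numbers are b_0 = 1, b_1 = 0, b_2 = 1.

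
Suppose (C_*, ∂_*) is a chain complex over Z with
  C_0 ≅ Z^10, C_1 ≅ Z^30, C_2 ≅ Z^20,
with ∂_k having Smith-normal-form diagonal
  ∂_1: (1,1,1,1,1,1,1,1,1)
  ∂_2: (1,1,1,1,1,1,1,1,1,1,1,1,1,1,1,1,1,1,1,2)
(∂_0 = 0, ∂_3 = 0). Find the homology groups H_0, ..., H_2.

H_0 = Z,  H_1 = Z × Z/2,  H_2 = 0.

H_0: b_0 = 10 − 0 − 9 = 1; torsion from ∂_1 factors > 1: none. So H_0 = Z.
H_1: b_1 = 30 − 9 − 20 = 1; torsion from ∂_2 factors > 1: [2]. So H_1 = Z × Z/2.
H_2: b_2 = 20 − 20 − 0 = 0; torsion from ∂_3 factors > 1: none. So H_2 = 0.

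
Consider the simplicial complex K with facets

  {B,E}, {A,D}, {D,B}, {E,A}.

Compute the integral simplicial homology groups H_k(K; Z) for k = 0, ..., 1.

Order the vertices as A < B < D < E. Listing each simplex with vertices in this order, K has dimension 1 with simplices:

  0-simplices (4): A, B, D, E
  1-simplices (4): AD, AE, BD, BE

giving chain groups C_0 ≅ Z^4, C_1 ≅ Z^4.

∂_1: C_1 → C_0 maps an edge to its endpoints' difference, ∂[p,q] = q − p. For instance
  ∂AE = E − A.
This gives a 4×4 integer matrix of rank 3; reducing to Smith normal form yields diagonal entries (1,1,1).

Computing H_k = (kernel of ∂_k) / (image of ∂_{k+1}):

  H_0: rank C_0 − rank ∂_1 = 4 − 3 = 1, and the invariant factors of ∂_1 are all 1, so H_0 ≅ Z.
  H_1: rank ker ∂_1 − rank ∂_2 = (4 − 3) − 0 = 1, and there is no ∂_2, so H_1 ≅ Z.

As a check, the Euler characteristic is 4 − 4 = 0, which agrees with 1 − 1 = 0.

H_0 = Z,  H_1 = Z.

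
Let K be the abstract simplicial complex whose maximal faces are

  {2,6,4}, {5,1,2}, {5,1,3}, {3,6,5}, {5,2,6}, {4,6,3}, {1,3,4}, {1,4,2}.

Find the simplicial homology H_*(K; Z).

H_0 = Z,  H_1 = 0,  H_2 = Z.

K has 6 vertices, 12 edges, 8 triangles.
rank ∂_0 = 0, rank ∂_1 = 5 ⇒ b_0 = 6 − 0 − 5 = 1; all invariant factors of ∂_1 are 1 so no torsion. So H_0 = Z.
rank ∂_1 = 5, rank ∂_2 = 7 ⇒ b_1 = 12 − 5 − 7 = 0; all invariant factors of ∂_2 are 1 so no torsion. So H_1 = 0.
rank ∂_2 = 7, rank ∂_3 = 0 ⇒ b_2 = 8 − 7 − 0 = 1. So H_2 = Z.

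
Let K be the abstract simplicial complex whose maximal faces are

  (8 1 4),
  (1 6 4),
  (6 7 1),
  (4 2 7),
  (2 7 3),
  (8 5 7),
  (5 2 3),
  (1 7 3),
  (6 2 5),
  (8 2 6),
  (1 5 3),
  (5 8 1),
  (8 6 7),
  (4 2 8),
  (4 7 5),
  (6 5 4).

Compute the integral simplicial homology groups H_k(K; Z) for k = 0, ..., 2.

K has 8 vertices, 24 edges, 16 triangles.
rank ∂_0 = 0, rank ∂_1 = 7 ⇒ b_0 = 8 − 0 − 7 = 1; all invariant factors of ∂_1 are 1 so no torsion. So H_0 ≅ Z.
rank ∂_1 = 7, rank ∂_2 = 15 ⇒ b_1 = 24 − 7 − 15 = 2; all invariant factors of ∂_2 are 1 so no torsion. So H_1 ≅ Z^2.
rank ∂_2 = 15, rank ∂_3 = 0 ⇒ b_2 = 16 − 15 − 0 = 1. So H_2 ≅ Z.

H_0 ≅ Z,  H_1 ≅ Z^2,  H_2 ≅ Z.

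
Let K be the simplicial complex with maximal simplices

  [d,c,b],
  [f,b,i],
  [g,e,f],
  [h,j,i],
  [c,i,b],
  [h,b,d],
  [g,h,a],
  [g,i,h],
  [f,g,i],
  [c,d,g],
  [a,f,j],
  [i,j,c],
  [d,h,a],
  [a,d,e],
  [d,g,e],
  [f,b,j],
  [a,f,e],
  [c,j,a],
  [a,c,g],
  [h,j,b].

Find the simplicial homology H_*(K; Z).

H_0 = Z,  H_1 = Z × Z/2,  H_2 = 0.

We work with the vertex ordering a < b < c < d < e < f < g < h < i < j. The simplices of K, each written with vertices in increasing order, are:

  0-simplices (10): a, b, c, d, e, f, g, h, i, j
  1-simplices (30): ac, ad, ae, af, ag, ah, aj, bc, bd, bf, bh, bi, bj, cd, cg, ci, cj, de, dg, dh, ef, eg, fg, fi, fj, gh, gi, hi, hj, ij
  2-simplices (20): acg, acj, ade, adh, aef, afj, agh, bcd, bci, bdh, bfi, bfj, bhj, cdg, cij, deg, efg, fgi, ghi, hij

giving chain groups C_0 ≅ Z^10, C_1 ≅ Z^30, C_2 ≅ Z^20.

Boundary ∂_1: C_1 → C_0 maps an edge to its endpoints' difference, ∂[p,q] = q − p. For instance
  ∂ef = f − e.
The 10×30 boundary matrix has rank 9 and Smith normal form diag(1,1,1,1,1,1,1,1,1).

The boundary map ∂_2: C_2 → C_1 maps a triangle to the signed sum of its edges. For instance
  ∂cdg = dg − cg + cd,
  ∂adh = dh − ah + ad.
The resulting 30×20 matrix has rank 20, and its Smith normal form has invariant factors (1,1,1,1,1,1,1,1,1,1,1,1,1,1,1,1,1,1,1,2).

Computing H_k = (kernel of ∂_k) / (image of ∂_{k+1}):

  H_0: rank C_0 − rank ∂_1 = 10 − 9 = 1, and the invariant factors of ∂_1 are all 1, so H_0 = Z.
  H_1: rank ker ∂_1 − rank ∂_2 = (30 − 9) − 20 = 1, and ∂_2 has invariant factor 2 > 1, so H_1 = Z × Z/2.
  H_2: rank ker ∂_2 − rank ∂_3 = (20 − 20) − 0 = 0, and there is no ∂_3, so H_2 = 0.

(K is a triangulation of the Klein bottle.)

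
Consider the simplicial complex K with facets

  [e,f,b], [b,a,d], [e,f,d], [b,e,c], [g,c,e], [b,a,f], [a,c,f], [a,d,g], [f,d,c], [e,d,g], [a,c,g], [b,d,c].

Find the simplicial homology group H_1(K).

H_1 = Z_2.

Take the total order a < b < c < d < e < f < g on the vertex set. Then K (dimension 2) consists of the simplices:

  0-simplices (7): a, b, c, d, e, f, g
  1-simplices (18): ab, ac, ad, af, ag, bc, bd, be, bf, cd, ce, cf, cg, de, df, dg, ef, eg
  2-simplices (12): abd, abf, acf, acg, adg, bcd, bce, bef, cdf, ceg, def, deg

giving chain groups C_0 ≅ Z^7, C_1 ≅ Z^18, C_2 ≅ Z^12.

∂_1: C_1 → C_0 sends each edge [p,q] (with p < q) to q − p. For instance
  ∂bd = d − b.
The 7×18 boundary matrix has rank 6 and Smith normal form diag(1,1,1,1,1,1).

The boundary map ∂_2: C_2 → C_1 sends each 2-simplex [p,q,r] to [q,r] − [p,r] + [p,q]. For instance
  ∂bef = ef − bf + be,
  ∂abf = bf − af + ab.
The resulting 18×12 matrix has rank 12, and its Smith normal form has invariant factors (1,1,1,1,1,1,1,1,1,1,1,2).

From H_k ≅ ker(∂_k) / im(∂_{k+1}) we obtain:

  H_1: rank ker ∂_1 − rank ∂_2 = (18 − 6) − 12 = 0, and ∂_2 has invariant factor 2 > 1, so H_1 ≅ Z_2.

(K is a triangulation of the real projective plane RP^2.)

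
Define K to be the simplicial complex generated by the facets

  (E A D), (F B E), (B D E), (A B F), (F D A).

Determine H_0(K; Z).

We work with the vertex ordering A < B < D < E < F. The simplices of K, each written with vertices in increasing order, are:

  0-simplices (5): A, B, D, E, F
  1-simplices (10): AB, AD, AE, AF, BD, BE, BF, DE, DF, EF
  2-simplices (5): ABF, ADE, ADF, BDE, BEF

Hence C_0 ≅ Z^5, C_1 ≅ Z^10, C_2 ≅ Z^5.

Boundary ∂_1: C_1 → C_0 is given by ∂[p,q] = [q] − [p]. For instance
  ∂AB = B − A.
As a 5×10 matrix over Z this has rank 4, with invariant factors (1,1,1,1).

The boundary map ∂_2: C_2 → C_1 acts by ∂[p,q,r] = [q,r] − [p,r] + [p,q]. For instance
  ∂ABF = BF − AF + AB,
  ∂BDE = DE − BE + BD.
As a 10×5 matrix over Z this has rank 5, with invariant factors (1,1,1,1,1).

Now H_k = ker ∂_k / im ∂_{k+1}, so:

  H_0: rank C_0 − rank ∂_1 = 5 − 4 = 1, and the invariant factors of ∂_1 are all 1, so H_0 ≅ Z.

H_0 ≅ Z.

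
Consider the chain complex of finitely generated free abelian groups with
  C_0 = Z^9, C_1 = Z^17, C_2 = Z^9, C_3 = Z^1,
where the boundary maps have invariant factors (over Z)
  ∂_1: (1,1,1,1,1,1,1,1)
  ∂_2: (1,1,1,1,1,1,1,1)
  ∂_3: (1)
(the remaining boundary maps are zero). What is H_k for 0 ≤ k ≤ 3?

H_0: b_0 = 9 − 0 − 8 = 1; torsion from ∂_1 factors > 1: none. So H_0 = Z.
H_1: b_1 = 17 − 8 − 8 = 1; torsion from ∂_2 factors > 1: none. So H_1 = Z.
H_2: b_2 = 9 − 8 − 1 = 0; torsion from ∂_3 factors > 1: none. So H_2 = 0.
H_3: b_3 = 1 − 1 − 0 = 0; torsion from ∂_4 factors > 1: none. So H_3 = 0.

H_0 = Z,  H_1 = Z,  H_2 = 0,  H_3 = 0.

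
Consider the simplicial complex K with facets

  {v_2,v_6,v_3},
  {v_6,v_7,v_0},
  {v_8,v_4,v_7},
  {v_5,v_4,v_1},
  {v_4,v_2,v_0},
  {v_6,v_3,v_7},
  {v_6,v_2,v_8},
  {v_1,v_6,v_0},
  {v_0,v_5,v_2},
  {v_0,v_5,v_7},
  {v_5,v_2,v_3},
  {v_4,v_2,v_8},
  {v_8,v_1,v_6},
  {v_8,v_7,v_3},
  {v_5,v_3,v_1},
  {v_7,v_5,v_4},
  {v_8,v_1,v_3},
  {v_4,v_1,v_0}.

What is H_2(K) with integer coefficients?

H_2 = 0.

Order the vertices as v_0 < v_1 < v_2 < v_3 < v_4 < v_5 < v_6 < v_7 < v_8. Listing each simplex with vertices in this order, K has dimension 2 with simplices:

  0-simplices (9): [v_0], [v_1], [v_2], [v_3], [v_4], [v_5], [v_6], [v_7], [v_8]
  1-simplices (27): (27 of them)
  2-simplices (18): (18 of them)

giving chain groups C_0 ≅ Z^9, C_1 ≅ Z^27, C_2 ≅ Z^18.

∂_1: C_1 → C_0 sends each edge [p,q] (with p < q) to q − p. For instance
  ∂[v_0,v_1] = [v_1] − [v_0].
The resulting 9×27 matrix has rank 8, and its Smith normal form has invariant factors (1,1,1,1,1,1,1,1).

∂_2: C_2 → C_1 acts by ∂[p,q,r] = [q,r] − [p,r] + [p,q]. For instance
  ∂[v_4,v_5,v_7] = [v_5,v_7] − [v_4,v_7] + [v_4,v_5],
  ∂[v_0,v_2,v_4] = [v_2,v_4] − [v_0,v_4] + [v_0,v_2].
The resulting 27×18 matrix has rank 18, and its Smith normal form has invariant factors (1,1,1,1,1,1,1,1,1,1,1,1,1,1,1,1,1,2).

Computing H_k = (kernel of ∂_k) / (image of ∂_{k+1}):

  H_2: rank ker ∂_2 − rank ∂_3 = (18 − 18) − 0 = 0, and there is no ∂_3, so H_2 ≅ 0.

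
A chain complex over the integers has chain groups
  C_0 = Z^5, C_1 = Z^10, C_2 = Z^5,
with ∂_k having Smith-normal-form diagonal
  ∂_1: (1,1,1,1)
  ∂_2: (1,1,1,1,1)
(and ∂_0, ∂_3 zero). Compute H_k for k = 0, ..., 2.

H_0: b_0 = 5 − 0 − 4 = 1; torsion from ∂_1 factors > 1: none. So H_0 = Z.
H_1: b_1 = 10 − 4 − 5 = 1; torsion from ∂_2 factors > 1: none. So H_1 = Z.
H_2: b_2 = 5 − 5 − 0 = 0; torsion from ∂_3 factors > 1: none. So H_2 = 0.

H_0 = Z,  H_1 = Z,  H_2 = 0.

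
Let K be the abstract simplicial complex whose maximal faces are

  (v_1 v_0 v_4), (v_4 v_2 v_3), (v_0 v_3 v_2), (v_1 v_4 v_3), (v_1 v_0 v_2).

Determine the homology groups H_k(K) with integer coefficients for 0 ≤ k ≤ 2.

Fix the vertex order v_0 < v_1 < v_2 < v_3 < v_4 and write every simplex with vertices in increasing order. Then dim K = 2 and the simplices of K are:

  0-simplices (5): [v_0], [v_1], [v_2], [v_3], [v_4]
  1-simplices (10): [v_0,v_1], [v_0,v_2], [v_0,v_3], [v_0,v_4], [v_1,v_2], [v_1,v_3], [v_1,v_4], [v_2,v_3], [v_2,v_4], [v_3,v_4]
  2-simplices (5): [v_0,v_1,v_2], [v_0,v_1,v_4], [v_0,v_2,v_3], [v_1,v_3,v_4], [v_2,v_3,v_4]

so the chain groups are C_0 ≅ Z^5, C_1 ≅ Z^10, C_2 ≅ Z^5.

The boundary map ∂_1: C_1 → C_0 maps an edge to its endpoints' difference, ∂[p,q] = q − p. For instance
  ∂[v_3,v_4] = [v_4] − [v_3].
This gives a 5×10 integer matrix of rank 4; reducing to Smith normal form yields diagonal entries (1,1,1,1).

Boundary ∂_2: C_2 → C_1 acts by ∂[p,q,r] = [q,r] − [p,r] + [p,q]. For instance
  ∂[v_0,v_2,v_3] = [v_2,v_3] − [v_0,v_3] + [v_0,v_2],
  ∂[v_0,v_1,v_4] = [v_1,v_4] − [v_0,v_4] + [v_0,v_1].
As a 10×5 matrix over Z this has rank 5, with invariant factors (1,1,1,1,1).

From H_k ≅ ker(∂_k) / im(∂_{k+1}) we obtain:

  H_0: rank C_0 − rank ∂_1 = 5 − 4 = 1, and the invariant factors of ∂_1 are all 1, so H_0 = Z.
  H_1: rank ker ∂_1 − rank ∂_2 = (10 − 4) − 5 = 1, and the invariant factors of ∂_2 are all 1, so H_1 = Z.
  H_2: rank ker ∂_2 − rank ∂_3 = (5 − 5) − 0 = 0, and there is no ∂_3, so H_2 = 0.

As a check, the Euler characteristic is 5 − 10 + 5 = 0, which agrees with 1 − 1 + 0 = 0.

H_0 ≅ Z,  H_1 ≅ Z,  H_2 = 0.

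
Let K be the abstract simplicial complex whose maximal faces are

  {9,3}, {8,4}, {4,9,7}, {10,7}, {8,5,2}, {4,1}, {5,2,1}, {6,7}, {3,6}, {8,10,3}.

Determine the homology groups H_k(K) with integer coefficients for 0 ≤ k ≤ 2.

Fix the vertex order 1 < 2 < 3 < 4 < 5 < 6 < 7 < 8 < 9 < 10 and write every simplex with vertices in increasing order. Then dim K = 2 and the simplices of K are:

  0-simplices (10): [1], [2], [3], [4], [5], [6], [7], [8], [9], [10]
  1-simplices (17): [1,2], [1,4], [1,5], [2,5], [2,8], [3,6], [3,8], [3,9], [3,10], [4,7], [4,8], [4,9], [5,8], [6,7], [7,9], [7,10], [8,10]
  2-simplices (4): [1,2,5], [2,5,8], [3,8,10], [4,7,9]

so the chain groups are C_0 ≅ Z^10, C_1 ≅ Z^17, C_2 ≅ Z^4.

Boundary ∂_1: C_1 → C_0 maps an edge to its endpoints' difference, ∂[p,q] = q − p. For instance
  ∂[3,8] = [8] − [3].
The resulting 10×17 matrix has rank 9, and its Smith normal form has invariant factors (1,1,1,1,1,1,1,1,1).

Boundary ∂_2: C_2 → C_1 acts by ∂[p,q,r] = [q,r] − [p,r] + [p,q]. For instance
  ∂[2,5,8] = [5,8] − [2,8] + [2,5],
  ∂[4,7,9] = [7,9] − [4,9] + [4,7].
The 17×4 boundary matrix has rank 4 and Smith normal form diag(1,1,1,1).

Computing H_k = (kernel of ∂_k) / (image of ∂_{k+1}):

  H_0: rank C_0 − rank ∂_1 = 10 − 9 = 1, and the invariant factors of ∂_1 are all 1, so H_0 = Z.
  H_1: rank ker ∂_1 − rank ∂_2 = (17 − 9) − 4 = 4, and the invariant factors of ∂_2 are all 1, so H_1 = Z^4.
  H_2: rank ker ∂_2 − rank ∂_3 = (4 − 4) − 0 = 0, and there is no ∂_3, so H_2 = 0.

As a check, the Euler characteristic is 10 − 17 + 4 = -3, which agrees with 1 − 4 + 0 = -3.

H_0 = Z,  H_1 = Z^4,  H_2 = 0.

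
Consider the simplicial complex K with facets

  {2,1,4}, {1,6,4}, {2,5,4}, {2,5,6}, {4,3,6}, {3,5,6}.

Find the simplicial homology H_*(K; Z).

Take the total order 1 < 2 < 3 < 4 < 5 < 6 on the vertex set. Then K (dimension 2) consists of the simplices:

  0-simplices (6): [1], [2], [3], [4], [5], [6]
  1-simplices (12): [1,2], [1,4], [1,6], [2,4], [2,5], [2,6], [3,4], [3,5], [3,6], [4,5], [4,6], [5,6]
  2-simplices (6): [1,2,4], [1,4,6], [2,4,5], [2,5,6], [3,4,6], [3,5,6]

Hence C_0 ≅ Z^6, C_1 ≅ Z^12, C_2 ≅ Z^6.

∂_1: C_1 → C_0 maps an edge to its endpoints' difference, ∂[p,q] = q − p.
This gives a 6×12 integer matrix of rank 5; reducing to Smith normal form yields diagonal entries (1,1,1,1,1).

Boundary ∂_2: C_2 → C_1 sends each 2-simplex [p,q,r] to [q,r] − [p,r] + [p,q]. For instance
  ∂[1,4,6] = [4,6] − [1,6] + [1,4],
  ∂[2,4,5] = [4,5] − [2,5] + [2,4].
This gives a 12×6 integer matrix of rank 6; reducing to Smith normal form yields diagonal entries (1,1,1,1,1,1).

Now H_k = ker ∂_k / im ∂_{k+1}, so:

  H_0: rank C_0 − rank ∂_1 = 6 − 5 = 1, and the invariant factors of ∂_1 are all 1, so H_0 ≅ Z.
  H_1: rank ker ∂_1 − rank ∂_2 = (12 − 5) − 6 = 1, and the invariant factors of ∂_2 are all 1, so H_1 ≅ Z.
  H_2: rank ker ∂_2 − rank ∂_3 = (6 − 6) − 0 = 0, and there is no ∂_3, so H_2 ≅ 0.

H_0 = Z,  H_1 = Z,  H_2 = 0.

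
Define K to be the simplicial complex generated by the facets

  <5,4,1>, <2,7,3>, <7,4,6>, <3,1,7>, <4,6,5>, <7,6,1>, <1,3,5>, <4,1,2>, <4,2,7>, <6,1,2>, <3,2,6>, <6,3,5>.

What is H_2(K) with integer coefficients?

H_2 = 0.

We work with the vertex ordering 1 < 2 < 3 < 4 < 5 < 6 < 7. The simplices of K, each written with vertices in increasing order, are:

  0-simplices (7): [1], [2], [3], [4], [5], [6], [7]
  1-simplices (18): [1,2], [1,3], [1,4], [1,5], [1,6], [1,7], [2,3], [2,4], [2,6], [2,7], [3,5], [3,6], [3,7], [4,5], [4,6], [4,7], [5,6], [6,7]
  2-simplices (12): [1,2,4], [1,2,6], [1,3,5], [1,3,7], [1,4,5], [1,6,7], [2,3,6], [2,3,7], [2,4,7], [3,5,6], [4,5,6], [4,6,7]

Hence C_0 ≅ Z^7, C_1 ≅ Z^18, C_2 ≅ Z^12.

∂_1: C_1 → C_0 sends each edge [p,q] (with p < q) to q − p. For instance
  ∂[1,4] = [4] − [1].
The 7×18 boundary matrix has rank 6 and Smith normal form diag(1,1,1,1,1,1).

∂_2: C_2 → C_1 sends each 2-simplex [p,q,r] to [q,r] − [p,r] + [p,q]. For instance
  ∂[2,3,6] = [3,6] − [2,6] + [2,3],
  ∂[1,2,6] = [2,6] − [1,6] + [1,2].
This gives a 18×12 integer matrix of rank 12; reducing to Smith normal form yields diagonal entries (1,1,1,1,1,1,1,1,1,1,1,2).

From H_k ≅ ker(∂_k) / im(∂_{k+1}) we obtain:

  H_2: rank ker ∂_2 − rank ∂_3 = (12 − 12) − 0 = 0, and there is no ∂_3, so H_2 = 0.

(K is a triangulation of the real projective plane RP^2.)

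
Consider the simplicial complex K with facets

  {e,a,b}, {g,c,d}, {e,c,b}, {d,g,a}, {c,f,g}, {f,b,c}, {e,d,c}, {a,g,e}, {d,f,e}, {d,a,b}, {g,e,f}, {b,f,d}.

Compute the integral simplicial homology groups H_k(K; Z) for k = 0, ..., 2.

K has 7 vertices, 18 edges, 12 triangles.
rank ∂_0 = 0, rank ∂_1 = 6 ⇒ b_0 = 7 − 0 − 6 = 1; all invariant factors of ∂_1 are 1 so no torsion. So H_0 = Z.
rank ∂_1 = 6, rank ∂_2 = 12 ⇒ b_1 = 18 − 6 − 12 = 0; ∂_2 has invariant factor(s) [2] giving torsion. So H_1 = Z_2.
rank ∂_2 = 12, rank ∂_3 = 0 ⇒ b_2 = 12 − 12 − 0 = 0. So H_2 = 0.

H_0 ≅ Z,  H_1 ≅ Z_2,  H_2 = 0.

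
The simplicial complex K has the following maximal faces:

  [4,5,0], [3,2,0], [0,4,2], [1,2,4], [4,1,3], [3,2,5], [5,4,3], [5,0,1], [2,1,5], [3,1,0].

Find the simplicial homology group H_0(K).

K has 6 vertices, 15 edges, 10 triangles.
rank ∂_0 = 0, rank ∂_1 = 5 ⇒ b_0 = 6 − 0 − 5 = 1; all invariant factors of ∂_1 are 1 so no torsion. So H_0 = Z.

H_0 ≅ Z.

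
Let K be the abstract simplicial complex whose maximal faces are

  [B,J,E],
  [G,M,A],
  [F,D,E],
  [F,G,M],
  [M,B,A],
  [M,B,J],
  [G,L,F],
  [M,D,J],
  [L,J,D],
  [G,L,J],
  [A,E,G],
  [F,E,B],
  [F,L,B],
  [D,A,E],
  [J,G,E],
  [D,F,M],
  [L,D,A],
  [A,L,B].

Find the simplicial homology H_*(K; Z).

H_0 ≅ Z,  H_1 ≅ Z^2,  H_2 ≅ Z.

Fix the vertex order A < B < D < E < F < G < J < L < M and write every simplex with vertices in increasing order. Then dim K = 2 and the simplices of K are:

  0-simplices (9): A, B, D, E, F, G, J, L, M
  1-simplices (27): AB, AD, AE, AG, AL, AM, BE, BF, BJ, BL, BM, DE, DF, DJ, DL, DM, EF, EG, EJ, FG, FL, FM, GJ, GL, GM, JL, JM
  2-simplices (18): ABL, ABM, ADE, ADL, AEG, AGM, BEF, BEJ, BFL, BJM, DEF, DFM, DJL, DJM, EGJ, FGL, FGM, GJL

so the chain groups are C_0 ≅ Z^9, C_1 ≅ Z^27, C_2 ≅ Z^18.

∂_1: C_1 → C_0 is given by ∂[p,q] = [q] − [p].
The 9×27 boundary matrix has rank 8 and Smith normal form diag(1,1,1,1,1,1,1,1).

∂_2: C_2 → C_1 sends each 2-simplex [p,q,r] to [q,r] − [p,r] + [p,q]. For instance
  ∂GJL = JL − GL + GJ,
  ∂ABM = BM − AM + AB.
The resulting 27×18 matrix has rank 17, and its Smith normal form has invariant factors (1,1,1,1,1,1,1,1,1,1,1,1,1,1,1,1,1).

Reading off H_k = ker ∂_k / im ∂_{k+1}:

  H_0: rank C_0 − rank ∂_1 = 9 − 8 = 1, and the invariant factors of ∂_1 are all 1, so H_0 ≅ Z.
  H_1: rank ker ∂_1 − rank ∂_2 = (27 − 8) − 17 = 2, and the invariant factors of ∂_2 are all 1, so H_1 ≅ Z^2.
  H_2: rank ker ∂_2 − rank ∂_3 = (18 − 17) − 0 = 1, and there is no ∂_3, so H_2 ≅ Z.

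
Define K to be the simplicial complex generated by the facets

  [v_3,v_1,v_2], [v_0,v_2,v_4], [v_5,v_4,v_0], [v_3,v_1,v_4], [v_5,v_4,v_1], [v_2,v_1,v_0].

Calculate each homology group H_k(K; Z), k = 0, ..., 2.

Fix the vertex order v_0 < v_1 < v_2 < v_3 < v_4 < v_5 and write every simplex with vertices in increasing order. Then dim K = 2 and the simplices of K are:

  0-simplices (6): [v_0], [v_1], [v_2], [v_3], [v_4], [v_5]
  1-simplices (12): [v_0,v_1], [v_0,v_2], [v_0,v_4], [v_0,v_5], [v_1,v_2], [v_1,v_3], [v_1,v_4], [v_1,v_5], [v_2,v_3], [v_2,v_4], [v_3,v_4], [v_4,v_5]
  2-simplices (6): [v_0,v_1,v_2], [v_0,v_2,v_4], [v_0,v_4,v_5], [v_1,v_2,v_3], [v_1,v_3,v_4], [v_1,v_4,v_5]

so the chain groups are C_0 ≅ Z^6, C_1 ≅ Z^12, C_2 ≅ Z^6.

Boundary ∂_1: C_1 → C_0 is given by ∂[p,q] = [q] − [p].
This gives a 6×12 integer matrix of rank 5; reducing to Smith normal form yields diagonal entries (1,1,1,1,1).

The boundary map ∂_2: C_2 → C_1 sends each 2-simplex [p,q,r] to [q,r] − [p,r] + [p,q]. For instance
  ∂[v_1,v_4,v_5] = [v_4,v_5] − [v_1,v_5] + [v_1,v_4],
  ∂[v_0,v_1,v_2] = [v_1,v_2] − [v_0,v_2] + [v_0,v_1].
As a 12×6 matrix over Z this has rank 6, with invariant factors (1,1,1,1,1,1).

Reading off H_k = ker ∂_k / im ∂_{k+1}:

  H_0: rank C_0 − rank ∂_1 = 6 − 5 = 1, and the invariant factors of ∂_1 are all 1, so H_0 ≅ Z.
  H_1: rank ker ∂_1 − rank ∂_2 = (12 − 5) − 6 = 1, and the invariant factors of ∂_2 are all 1, so H_1 ≅ Z.
  H_2: rank ker ∂_2 − rank ∂_3 = (6 − 6) − 0 = 0, and there is no ∂_3, so H_2 ≅ 0.

H_0 ≅ Z,  H_1 ≅ Z,  H_2 = 0.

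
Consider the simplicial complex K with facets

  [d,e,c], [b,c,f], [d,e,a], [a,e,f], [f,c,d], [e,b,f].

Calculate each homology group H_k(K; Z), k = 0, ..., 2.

H_0 ≅ Z,  H_1 ≅ Z,  H_2 = 0.

Take the total order a < b < c < d < e < f on the vertex set. Then K (dimension 2) consists of the simplices:

  0-simplices (6): a, b, c, d, e, f
  1-simplices (12): ad, ae, af, bc, be, bf, cd, ce, cf, de, df, ef
  2-simplices (6): ade, aef, bcf, bef, cde, cdf

giving chain groups C_0 ≅ Z^6, C_1 ≅ Z^12, C_2 ≅ Z^6.

The boundary map ∂_1: C_1 → C_0 maps an edge to its endpoints' difference, ∂[p,q] = q − p. For instance
  ∂bf = f − b.
This gives a 6×12 integer matrix of rank 5; reducing to Smith normal form yields diagonal entries (1,1,1,1,1).

Boundary ∂_2: C_2 → C_1 acts by ∂[p,q,r] = [q,r] − [p,r] + [p,q]. For instance
  ∂bcf = cf − bf + bc,
  ∂ade = de − ae + ad.
The resulting 12×6 matrix has rank 6, and its Smith normal form has invariant factors (1,1,1,1,1,1).

Computing H_k = (kernel of ∂_k) / (image of ∂_{k+1}):

  H_0: rank C_0 − rank ∂_1 = 6 − 5 = 1, and the invariant factors of ∂_1 are all 1, so H_0 = Z.
  H_1: rank ker ∂_1 − rank ∂_2 = (12 − 5) − 6 = 1, and the invariant factors of ∂_2 are all 1, so H_1 = Z.
  H_2: rank ker ∂_2 − rank ∂_3 = (6 − 6) − 0 = 0, and there is no ∂_3, so H_2 = 0.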